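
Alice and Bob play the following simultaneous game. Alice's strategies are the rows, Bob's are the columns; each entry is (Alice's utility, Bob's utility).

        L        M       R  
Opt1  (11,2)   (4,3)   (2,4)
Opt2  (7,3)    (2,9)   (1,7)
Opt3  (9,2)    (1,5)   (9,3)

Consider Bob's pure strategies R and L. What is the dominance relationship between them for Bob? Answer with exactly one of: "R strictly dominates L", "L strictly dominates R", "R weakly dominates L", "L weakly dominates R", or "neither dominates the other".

Compare R to L across every action of Alice: Opt1: 4>2, Opt2: 7>3, Opt3: 3>2.
R gives a strictly higher payoff against every action of Alice, so R strictly dominates L.

R strictly dominates L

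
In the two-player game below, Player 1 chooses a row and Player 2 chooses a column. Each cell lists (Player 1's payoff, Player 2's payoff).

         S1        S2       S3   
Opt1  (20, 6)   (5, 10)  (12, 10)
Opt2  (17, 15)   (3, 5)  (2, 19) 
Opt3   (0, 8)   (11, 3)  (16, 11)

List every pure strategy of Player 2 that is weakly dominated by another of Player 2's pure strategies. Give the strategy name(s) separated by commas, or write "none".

S1, S2

S3 weakly dominates S1 — Opt1: 10>6, Opt2: 19>15, Opt3: 11>8.
S3 weakly dominates S2 — Opt1: 10=10, Opt2: 19>5, Opt3: 11>3.
Nothing dominates S3: S1 at Opt1 (10>6); S2 at Opt2 (19>5).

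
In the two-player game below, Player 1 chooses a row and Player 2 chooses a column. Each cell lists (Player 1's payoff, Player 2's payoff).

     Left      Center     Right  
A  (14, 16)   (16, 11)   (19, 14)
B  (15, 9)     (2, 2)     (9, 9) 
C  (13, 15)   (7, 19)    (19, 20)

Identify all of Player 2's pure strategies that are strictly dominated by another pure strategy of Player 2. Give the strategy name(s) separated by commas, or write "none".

Center

Left is not dominated — it holds its own against Center at A (16>11); Right at A (16>14).
Center is strictly dominated by Right (A: 14>11, B: 9>2, C: 20>19).
Right is not dominated — it holds its own against Left at B (9=9); Center at A (14>11).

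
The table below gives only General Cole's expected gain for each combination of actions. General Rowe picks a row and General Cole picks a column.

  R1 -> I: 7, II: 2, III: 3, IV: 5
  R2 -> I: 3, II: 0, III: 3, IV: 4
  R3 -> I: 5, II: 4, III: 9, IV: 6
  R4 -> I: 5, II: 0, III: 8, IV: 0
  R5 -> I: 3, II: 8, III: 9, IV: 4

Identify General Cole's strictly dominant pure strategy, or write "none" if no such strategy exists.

I fails to dominate II at R5 (3<8).
II fails to dominate I at R1 (2<7).
III fails to dominate I at R1 (3<7).
IV fails to dominate I at R1 (5<7).
No single strategy dominates all the others.

none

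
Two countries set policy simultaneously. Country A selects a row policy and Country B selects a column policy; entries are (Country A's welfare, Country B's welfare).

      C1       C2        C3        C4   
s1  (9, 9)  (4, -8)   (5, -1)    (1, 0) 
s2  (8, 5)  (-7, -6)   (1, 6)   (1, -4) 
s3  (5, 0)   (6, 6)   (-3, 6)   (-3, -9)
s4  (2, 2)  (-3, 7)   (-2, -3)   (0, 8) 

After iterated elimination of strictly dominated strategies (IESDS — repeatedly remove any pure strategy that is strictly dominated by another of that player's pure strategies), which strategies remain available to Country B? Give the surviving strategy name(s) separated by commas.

For Country A, s1 strictly dominates s4 on the remaining columns (C1: 9>2, C2: 4>-3, C3: 5>-2, C4: 1>0); eliminate s4.
Country B's strategy C4 is strictly dominated by C1 (s1: 9>0, s2: 5>-4, s3: 0>-9) and is removed.
For Country A, s1 strictly dominates s2 on the remaining columns (C1: 9>8, C2: 4>-7, C3: 5>1); eliminate s2.
Among the remaining strategies, none is strictly dominated by another pure strategy of the same player, so the elimination stops.
Surviving strategies — Country A: {s1, s3}; Country B: {C1, C2, C3}.

C1, C2, C3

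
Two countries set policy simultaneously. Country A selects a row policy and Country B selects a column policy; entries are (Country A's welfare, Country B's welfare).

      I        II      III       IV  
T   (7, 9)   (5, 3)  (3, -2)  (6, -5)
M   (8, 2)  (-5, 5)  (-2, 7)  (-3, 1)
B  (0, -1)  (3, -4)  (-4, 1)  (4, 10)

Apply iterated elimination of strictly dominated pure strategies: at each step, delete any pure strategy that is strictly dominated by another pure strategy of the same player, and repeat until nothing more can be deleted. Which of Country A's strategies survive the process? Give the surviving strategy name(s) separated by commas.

Row B is eliminated: T beats it against every remaining column (I: 7>0, II: 5>3, III: 3>-4, IV: 6>4).
Column IV is eliminated: I beats it against every remaining row (T: 9>-5, M: 2>1).
Among the remaining strategies, none is strictly dominated by another pure strategy of the same player, so the elimination stops.
Surviving strategies — Country A: {T, M}; Country B: {I, II, III}.

T, M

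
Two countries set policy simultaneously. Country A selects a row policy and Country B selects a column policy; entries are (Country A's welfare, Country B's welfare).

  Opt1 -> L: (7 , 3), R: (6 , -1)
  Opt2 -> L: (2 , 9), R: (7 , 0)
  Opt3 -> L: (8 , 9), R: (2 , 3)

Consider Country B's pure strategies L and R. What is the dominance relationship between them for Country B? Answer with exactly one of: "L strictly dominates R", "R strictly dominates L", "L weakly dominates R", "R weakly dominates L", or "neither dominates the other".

Compare L to R across each choice by Country A: Opt1: 3>-1, Opt2: 9>0, Opt3: 9>3.
L gives a strictly higher payoff against each choice by Country A, so L strictly dominates R.

L strictly dominates R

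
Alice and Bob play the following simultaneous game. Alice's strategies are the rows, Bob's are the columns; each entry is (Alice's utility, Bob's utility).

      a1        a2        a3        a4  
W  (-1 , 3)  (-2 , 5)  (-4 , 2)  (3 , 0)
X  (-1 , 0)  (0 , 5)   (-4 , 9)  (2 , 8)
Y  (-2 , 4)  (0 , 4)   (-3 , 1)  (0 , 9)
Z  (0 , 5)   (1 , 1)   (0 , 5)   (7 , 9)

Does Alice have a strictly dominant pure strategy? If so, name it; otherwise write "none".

Z

Z vs W: a1: 0>-1, a2: 1>-2, a3: 0>-4, a4: 7>3.
Z vs X: a1: 0>-1, a2: 1>0, a3: 0>-4, a4: 7>2.
Z vs Y: a1: 0>-2, a2: 1>0, a3: 0>-3, a4: 7>0.
Z strictly beats every other strategy against every opponent action, so it is strictly dominant.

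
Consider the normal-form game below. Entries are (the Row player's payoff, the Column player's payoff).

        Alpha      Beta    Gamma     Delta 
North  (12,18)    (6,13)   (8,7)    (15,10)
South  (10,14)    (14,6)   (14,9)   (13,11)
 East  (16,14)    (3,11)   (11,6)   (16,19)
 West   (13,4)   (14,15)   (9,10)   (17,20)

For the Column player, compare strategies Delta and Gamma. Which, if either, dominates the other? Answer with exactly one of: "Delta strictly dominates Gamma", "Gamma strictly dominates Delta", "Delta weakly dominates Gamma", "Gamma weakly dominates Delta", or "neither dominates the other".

Delta strictly dominates Gamma

Compare Delta to Gamma across each opponent action: North: 10>7, South: 11>9, East: 19>6, West: 20>10.
Every comparison favours Delta, so Delta strictly dominates Gamma.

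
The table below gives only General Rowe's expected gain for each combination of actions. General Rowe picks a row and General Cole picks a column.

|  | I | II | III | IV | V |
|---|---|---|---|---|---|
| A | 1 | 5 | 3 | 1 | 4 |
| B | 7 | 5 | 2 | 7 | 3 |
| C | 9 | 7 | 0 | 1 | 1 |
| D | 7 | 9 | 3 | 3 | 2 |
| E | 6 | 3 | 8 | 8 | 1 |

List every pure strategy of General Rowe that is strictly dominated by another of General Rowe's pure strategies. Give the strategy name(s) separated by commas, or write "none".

Nothing dominates A: B at II (5=5); C at III (3>0); D at III (3=3); E at II (5>3).
Nothing dominates B: A at I (7>1); C at III (2>0); D at I (7=7); E at I (7>6).
Nothing dominates C: A at I (9>1); B at I (9>7); D at I (9>7); E at I (9>6).
D is not dominated — it holds its own against A at I (7>1); B at I (7=7); C at II (9>7); E at I (7>6).
E is not dominated — it holds its own against A at I (6>1); B at III (8>2); C at III (8>0); D at III (8>3).

none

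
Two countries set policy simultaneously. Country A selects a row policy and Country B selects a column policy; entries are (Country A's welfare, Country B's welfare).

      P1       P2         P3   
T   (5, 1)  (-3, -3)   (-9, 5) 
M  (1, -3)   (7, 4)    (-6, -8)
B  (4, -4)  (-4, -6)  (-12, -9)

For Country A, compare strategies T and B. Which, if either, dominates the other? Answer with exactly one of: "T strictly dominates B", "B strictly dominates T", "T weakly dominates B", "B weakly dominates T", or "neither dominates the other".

T's payoffs vs B's, by Country B's action — P1: 5>4, P2: -3>-4, P3: -9>-12.
T gives a strictly higher payoff against each choice by Country B, so T strictly dominates B.

T strictly dominates B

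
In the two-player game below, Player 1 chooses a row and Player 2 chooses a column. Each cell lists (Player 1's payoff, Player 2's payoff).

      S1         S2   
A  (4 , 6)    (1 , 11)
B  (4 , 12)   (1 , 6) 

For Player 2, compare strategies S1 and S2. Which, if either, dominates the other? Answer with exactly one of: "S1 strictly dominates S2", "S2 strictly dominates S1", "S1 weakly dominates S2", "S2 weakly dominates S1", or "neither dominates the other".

S1's payoffs vs S2's, by Player 1's action — A: 6<11, B: 12>6.
S1 does better at B but worse at A; neither strategy dominates the other.

neither dominates the other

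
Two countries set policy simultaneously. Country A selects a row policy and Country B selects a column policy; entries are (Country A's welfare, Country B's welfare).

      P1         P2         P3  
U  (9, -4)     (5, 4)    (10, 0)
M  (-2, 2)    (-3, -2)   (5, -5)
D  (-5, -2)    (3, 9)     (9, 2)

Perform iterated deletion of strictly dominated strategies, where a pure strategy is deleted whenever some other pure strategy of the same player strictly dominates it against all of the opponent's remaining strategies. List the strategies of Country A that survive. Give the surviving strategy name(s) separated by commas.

Row M is eliminated: U beats it against every remaining column (P1: 9>-2, P2: 5>-3, P3: 10>5).
For Country A, U strictly dominates D on the remaining columns (P1: 9>-5, P2: 5>3, P3: 10>9); eliminate D.
Country B's strategy P1 is strictly dominated by P2 (U: 4>-4) and is removed.
Country B's strategy P3 is strictly dominated by P2 (U: 4>0) and is removed.
Among the remaining strategies, none is strictly dominated by another pure strategy of the same player, so the elimination stops.
Surviving strategies — Country A: {U}; Country B: {P2}.

U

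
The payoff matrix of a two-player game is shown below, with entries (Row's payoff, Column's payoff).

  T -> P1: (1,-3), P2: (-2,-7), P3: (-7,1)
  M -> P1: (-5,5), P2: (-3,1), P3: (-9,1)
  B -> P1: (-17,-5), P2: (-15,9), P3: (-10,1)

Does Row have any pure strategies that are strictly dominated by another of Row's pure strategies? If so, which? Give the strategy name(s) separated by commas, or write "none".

Nothing dominates T: M at P1 (1>-5); B at P1 (1>-17).
M: dominated, since T does at least as well everywhere (P1: 1>-5, P2: -2>-3, P3: -7>-9).
B: dominated, since T does at least as well everywhere (P1: 1>-17, P2: -2>-15, P3: -7>-10).

M, B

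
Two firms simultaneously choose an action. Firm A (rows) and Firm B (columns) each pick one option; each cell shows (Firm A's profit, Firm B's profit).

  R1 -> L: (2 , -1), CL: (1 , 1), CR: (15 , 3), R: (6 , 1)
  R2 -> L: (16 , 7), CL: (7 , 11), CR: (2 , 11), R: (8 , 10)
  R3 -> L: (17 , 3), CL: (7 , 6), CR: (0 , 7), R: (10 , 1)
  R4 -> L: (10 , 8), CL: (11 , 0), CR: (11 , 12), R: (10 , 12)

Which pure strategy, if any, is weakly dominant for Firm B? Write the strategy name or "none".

CR vs L: R1: 3>-1, R2: 11>7, R3: 7>3, R4: 12>8.
CR vs CL: R1: 3>1, R2: 11=11, R3: 7>6, R4: 12>0.
CR vs R: R1: 3>1, R2: 11>10, R3: 7>1, R4: 12=12.
CR is at least as good as every other strategy against every opponent action, so it is weakly dominant.

CR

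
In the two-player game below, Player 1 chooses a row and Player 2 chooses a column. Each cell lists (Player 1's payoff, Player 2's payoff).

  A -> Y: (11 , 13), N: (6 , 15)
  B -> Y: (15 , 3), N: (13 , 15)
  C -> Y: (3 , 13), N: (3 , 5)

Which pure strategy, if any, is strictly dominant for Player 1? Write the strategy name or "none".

B

B vs A: Y: 15>11, N: 13>6.
B vs C: Y: 15>3, N: 13>3.
B strictly beats every other strategy against every opponent action, so it is strictly dominant.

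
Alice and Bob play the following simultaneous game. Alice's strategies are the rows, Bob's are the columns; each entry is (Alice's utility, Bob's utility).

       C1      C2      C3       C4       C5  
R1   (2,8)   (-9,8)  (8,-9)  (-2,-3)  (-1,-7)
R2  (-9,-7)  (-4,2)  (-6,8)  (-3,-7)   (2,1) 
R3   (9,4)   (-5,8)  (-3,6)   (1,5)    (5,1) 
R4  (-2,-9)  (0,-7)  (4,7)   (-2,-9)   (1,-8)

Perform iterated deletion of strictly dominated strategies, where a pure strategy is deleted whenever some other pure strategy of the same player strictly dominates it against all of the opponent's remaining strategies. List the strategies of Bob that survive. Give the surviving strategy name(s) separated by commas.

C1, C2, C3

For Bob, C2 strictly dominates C4 on the remaining rows (R1: 8>-3, R2: 2>-7, R3: 8>5, R4: -7>-9); eliminate C4.
For Bob, C2 strictly dominates C5 on the remaining rows (R1: 8>-7, R2: 2>1, R3: 8>1, R4: -7>-8); eliminate C5.
For Alice, R4 strictly dominates R2 on the remaining columns (C1: -2>-9, C2: 0>-4, C3: 4>-6); eliminate R2.
Among the remaining strategies, none is strictly dominated by another pure strategy of the same player, so the elimination stops.
Surviving strategies — Alice: {R1, R3, R4}; Bob: {C1, C2, C3}.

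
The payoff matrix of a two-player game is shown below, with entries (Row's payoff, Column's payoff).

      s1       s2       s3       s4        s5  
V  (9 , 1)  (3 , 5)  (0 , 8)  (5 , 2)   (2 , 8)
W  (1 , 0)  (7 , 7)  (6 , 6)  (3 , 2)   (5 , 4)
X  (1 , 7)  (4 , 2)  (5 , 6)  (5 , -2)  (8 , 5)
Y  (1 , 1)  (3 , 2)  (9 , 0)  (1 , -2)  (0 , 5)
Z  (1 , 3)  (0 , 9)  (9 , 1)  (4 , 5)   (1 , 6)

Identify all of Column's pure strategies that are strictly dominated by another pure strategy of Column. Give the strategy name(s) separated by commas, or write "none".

s4

s1: no other strategy beats it everywhere (s2 at X (7>2); s3 at X (7>6); s4 at X (7>-2); s5 at X (7>5)).
s2 is not dominated — it holds its own against s1 at V (5>1); s3 at W (7>6); s4 at V (5>2); s5 at W (7>4).
s3: no other strategy beats it everywhere (s1 at V (8>1); s2 at V (8>5); s4 at V (8>2); s5 at V (8=8)).
s4: dominated, since s2 does at least as well everywhere (V: 5>2, W: 7>2, X: 2>-2, Y: 2>-2, Z: 9>5).
s5: no other strategy beats it everywhere (s1 at V (8>1); s2 at V (8>5); s3 at V (8=8); s4 at V (8>2)).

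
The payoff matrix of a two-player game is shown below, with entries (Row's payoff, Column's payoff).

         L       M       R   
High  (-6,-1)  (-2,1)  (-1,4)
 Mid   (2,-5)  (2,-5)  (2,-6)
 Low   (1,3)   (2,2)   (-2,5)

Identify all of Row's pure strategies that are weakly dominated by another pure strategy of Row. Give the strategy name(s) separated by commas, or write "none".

High, Low

High: dominated, since Mid does at least as well everywhere (L: 2>-6, M: 2>-2, R: 2>-1).
Mid: no other strategy beats it everywhere (High at L (2>-6); Low at L (2>1)).
Mid weakly dominates Low — L: 2>1, M: 2=2, R: 2>-2.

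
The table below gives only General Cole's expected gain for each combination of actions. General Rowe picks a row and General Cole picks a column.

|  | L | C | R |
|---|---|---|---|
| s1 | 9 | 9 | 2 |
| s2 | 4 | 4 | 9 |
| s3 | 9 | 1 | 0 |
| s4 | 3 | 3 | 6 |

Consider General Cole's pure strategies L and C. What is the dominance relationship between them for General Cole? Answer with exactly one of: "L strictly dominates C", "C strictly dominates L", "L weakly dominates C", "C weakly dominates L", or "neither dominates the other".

Compare L to C across each opponent action: s1: 9=9, s2: 4=4, s3: 9>1, s4: 3=3.
L is at least as good everywhere and strictly better somewhere (tied only at s1, s2, s4), so L weakly but not strictly dominates C.

L weakly dominates C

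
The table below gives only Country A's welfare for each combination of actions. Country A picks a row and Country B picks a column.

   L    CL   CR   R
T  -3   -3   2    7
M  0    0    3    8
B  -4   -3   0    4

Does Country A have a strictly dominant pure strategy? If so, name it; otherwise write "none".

M vs T: L: 0>-3, CL: 0>-3, CR: 3>2, R: 8>7.
M vs B: L: 0>-4, CL: 0>-3, CR: 3>0, R: 8>4.
M strictly beats every other strategy against every opponent action, so it is strictly dominant.

M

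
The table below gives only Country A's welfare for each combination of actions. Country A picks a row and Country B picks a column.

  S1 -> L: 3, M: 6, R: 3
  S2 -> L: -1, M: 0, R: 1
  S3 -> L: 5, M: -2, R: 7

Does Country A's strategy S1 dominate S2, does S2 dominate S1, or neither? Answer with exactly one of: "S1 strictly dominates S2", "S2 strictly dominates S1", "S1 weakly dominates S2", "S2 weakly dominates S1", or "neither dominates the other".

Compare S1 to S2 across each choice by Country B: L: 3>-1, M: 6>0, R: 3>1.
Every comparison favours S1, so S1 strictly dominates S2.

S1 strictly dominates S2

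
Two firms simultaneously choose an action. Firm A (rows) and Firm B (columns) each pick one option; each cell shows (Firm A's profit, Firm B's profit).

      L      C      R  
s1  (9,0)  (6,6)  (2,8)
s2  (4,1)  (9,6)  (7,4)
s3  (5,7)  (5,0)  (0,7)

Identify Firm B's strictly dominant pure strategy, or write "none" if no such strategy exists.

none

L fails to dominate C at s1 (0<6).
C fails to dominate L at s3 (0<7).
R fails to dominate L at s3 (7=7).
No single strategy dominates all the others.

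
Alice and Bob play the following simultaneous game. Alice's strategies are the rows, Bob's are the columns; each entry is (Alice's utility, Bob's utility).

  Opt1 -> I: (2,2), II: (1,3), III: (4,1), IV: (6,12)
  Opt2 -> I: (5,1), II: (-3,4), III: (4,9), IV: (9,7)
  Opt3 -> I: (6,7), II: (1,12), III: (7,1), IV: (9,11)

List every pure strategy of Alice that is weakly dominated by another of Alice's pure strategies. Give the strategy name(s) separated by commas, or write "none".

Opt3 weakly dominates Opt1 — I: 6>2, II: 1=1, III: 7>4, IV: 9>6.
Opt2: dominated, since Opt3 does at least as well everywhere (I: 6>5, II: 1>-3, III: 7>4, IV: 9=9).
Nothing dominates Opt3: Opt1 at I (6>2); Opt2 at I (6>5).

Opt1, Opt2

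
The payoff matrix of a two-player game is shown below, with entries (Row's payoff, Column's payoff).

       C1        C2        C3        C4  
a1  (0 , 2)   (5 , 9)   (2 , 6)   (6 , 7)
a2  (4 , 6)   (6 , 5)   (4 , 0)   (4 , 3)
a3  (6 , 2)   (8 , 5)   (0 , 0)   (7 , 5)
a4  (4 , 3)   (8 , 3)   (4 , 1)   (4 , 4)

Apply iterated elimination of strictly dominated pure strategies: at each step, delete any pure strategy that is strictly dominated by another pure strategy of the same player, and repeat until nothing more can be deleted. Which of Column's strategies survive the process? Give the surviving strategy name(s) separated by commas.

Column's strategy C3 is strictly dominated by C2 (a1: 9>6, a2: 5>0, a3: 5>0, a4: 3>1) and is removed.
Row a1 is eliminated: a3 beats it against every remaining column (C1: 6>0, C2: 8>5, C4: 7>6).
For Row, a3 strictly dominates a2 on the remaining columns (C1: 6>4, C2: 8>6, C4: 7>4); eliminate a2.
Column's strategy C1 is strictly dominated by C4 (a3: 5>2, a4: 4>3) and is removed.
Among the remaining strategies, none is strictly dominated by another pure strategy of the same player, so the elimination stops.
Surviving strategies — Row: {a3, a4}; Column: {C2, C4}.

C2, C4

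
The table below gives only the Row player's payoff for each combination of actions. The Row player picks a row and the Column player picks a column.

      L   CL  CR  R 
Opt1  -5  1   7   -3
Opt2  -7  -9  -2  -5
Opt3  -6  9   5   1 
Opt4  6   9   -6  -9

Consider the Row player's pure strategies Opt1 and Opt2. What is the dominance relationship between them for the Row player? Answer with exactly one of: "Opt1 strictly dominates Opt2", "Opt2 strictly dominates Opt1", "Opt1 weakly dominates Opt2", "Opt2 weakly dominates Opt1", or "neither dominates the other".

Opt1 strictly dominates Opt2

Opt1's payoffs vs Opt2's, by the Column player's action — L: -5>-7, CL: 1>-9, CR: 7>-2, R: -3>-5.
Every comparison favours Opt1, so Opt1 strictly dominates Opt2.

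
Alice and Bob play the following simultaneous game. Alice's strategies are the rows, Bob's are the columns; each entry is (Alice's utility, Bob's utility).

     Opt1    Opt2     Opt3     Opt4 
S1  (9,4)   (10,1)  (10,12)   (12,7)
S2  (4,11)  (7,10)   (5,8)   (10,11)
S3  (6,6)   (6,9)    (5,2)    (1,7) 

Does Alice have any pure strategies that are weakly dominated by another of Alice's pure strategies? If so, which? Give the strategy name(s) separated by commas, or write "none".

S2, S3

Nothing dominates S1: S2 at Opt1 (9>4); S3 at Opt1 (9>6).
S1 weakly dominates S2 — Opt1: 9>4, Opt2: 10>7, Opt3: 10>5, Opt4: 12>10.
S1 weakly dominates S3 — Opt1: 9>6, Opt2: 10>6, Opt3: 10>5, Opt4: 12>1.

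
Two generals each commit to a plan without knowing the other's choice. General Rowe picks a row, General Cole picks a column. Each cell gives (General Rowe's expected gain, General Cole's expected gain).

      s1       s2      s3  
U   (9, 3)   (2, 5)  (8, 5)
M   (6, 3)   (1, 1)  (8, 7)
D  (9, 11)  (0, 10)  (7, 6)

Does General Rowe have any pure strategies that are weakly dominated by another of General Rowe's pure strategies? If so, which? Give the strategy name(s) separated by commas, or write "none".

U: no other strategy beats it everywhere (M at s1 (9>6); D at s2 (2>0)).
U weakly dominates M — s1: 9>6, s2: 2>1, s3: 8=8.
D is weakly dominated by U (s1: 9=9, s2: 2>0, s3: 8>7).

M, D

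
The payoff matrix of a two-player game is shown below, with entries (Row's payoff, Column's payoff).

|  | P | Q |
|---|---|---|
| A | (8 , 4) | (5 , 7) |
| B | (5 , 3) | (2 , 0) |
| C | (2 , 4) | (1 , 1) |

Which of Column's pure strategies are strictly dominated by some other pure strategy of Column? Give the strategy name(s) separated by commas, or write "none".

Nothing dominates P: Q at B (3>0).
Q: no other strategy beats it everywhere (P at A (7>4)).

none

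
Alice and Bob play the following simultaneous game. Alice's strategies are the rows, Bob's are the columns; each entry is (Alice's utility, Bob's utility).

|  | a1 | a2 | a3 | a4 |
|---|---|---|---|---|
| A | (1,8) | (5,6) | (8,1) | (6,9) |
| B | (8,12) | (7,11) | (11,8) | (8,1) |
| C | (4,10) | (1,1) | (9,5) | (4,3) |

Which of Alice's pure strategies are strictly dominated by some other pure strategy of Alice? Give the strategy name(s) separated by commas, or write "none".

A is strictly dominated by B (a1: 8>1, a2: 7>5, a3: 11>8, a4: 8>6).
B: no other strategy beats it everywhere (A at a1 (8>1); C at a1 (8>4)).
C is strictly dominated by B (a1: 8>4, a2: 7>1, a3: 11>9, a4: 8>4).

A, C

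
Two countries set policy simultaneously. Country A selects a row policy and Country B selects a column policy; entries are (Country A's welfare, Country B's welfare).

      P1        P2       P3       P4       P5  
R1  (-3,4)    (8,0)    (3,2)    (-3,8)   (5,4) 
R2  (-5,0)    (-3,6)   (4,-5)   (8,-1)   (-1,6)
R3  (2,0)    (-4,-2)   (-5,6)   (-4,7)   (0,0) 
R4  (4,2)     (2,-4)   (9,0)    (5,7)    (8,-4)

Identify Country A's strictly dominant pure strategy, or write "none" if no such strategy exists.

R1 fails to dominate R2 at P3 (3<4).
R2 fails to dominate R1 at P1 (-5<-3).
R3 fails to dominate R1 at P2 (-4<8).
R4 fails to dominate R1 at P2 (2<8).
No single strategy dominates all the others.

none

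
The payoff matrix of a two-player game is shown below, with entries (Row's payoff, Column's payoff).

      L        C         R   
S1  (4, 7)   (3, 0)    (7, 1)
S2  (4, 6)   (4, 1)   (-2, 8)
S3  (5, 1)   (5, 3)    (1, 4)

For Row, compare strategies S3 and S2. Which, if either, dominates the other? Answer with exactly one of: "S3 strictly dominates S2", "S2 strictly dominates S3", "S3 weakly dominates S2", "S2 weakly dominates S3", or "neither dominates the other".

S3 strictly dominates S2

S3's payoffs vs S2's, by Column's action — L: 5>4, C: 5>4, R: 1>-2.
Every comparison favours S3, so S3 strictly dominates S2.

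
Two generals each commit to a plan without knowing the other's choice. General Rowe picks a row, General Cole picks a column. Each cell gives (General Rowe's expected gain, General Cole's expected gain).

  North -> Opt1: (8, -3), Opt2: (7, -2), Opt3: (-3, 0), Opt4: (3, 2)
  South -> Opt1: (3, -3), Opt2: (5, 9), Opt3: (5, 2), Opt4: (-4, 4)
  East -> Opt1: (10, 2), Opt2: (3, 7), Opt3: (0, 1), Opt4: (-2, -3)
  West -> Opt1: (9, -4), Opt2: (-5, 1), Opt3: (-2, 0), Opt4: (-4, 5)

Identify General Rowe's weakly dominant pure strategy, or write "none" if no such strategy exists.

none

North fails to dominate South at Opt3 (-3<5).
South fails to dominate North at Opt1 (3<8).
East fails to dominate North at Opt2 (3<7).
West fails to dominate North at Opt2 (-5<7).
No single strategy dominates all the others.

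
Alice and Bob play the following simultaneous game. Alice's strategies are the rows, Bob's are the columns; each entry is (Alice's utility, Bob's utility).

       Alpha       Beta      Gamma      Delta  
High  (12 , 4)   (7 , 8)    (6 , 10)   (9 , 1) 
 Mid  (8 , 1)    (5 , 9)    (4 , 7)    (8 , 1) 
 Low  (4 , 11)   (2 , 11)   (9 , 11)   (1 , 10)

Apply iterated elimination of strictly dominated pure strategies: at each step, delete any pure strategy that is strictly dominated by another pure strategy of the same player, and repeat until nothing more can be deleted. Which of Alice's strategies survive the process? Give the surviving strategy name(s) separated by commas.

High, Low

For Alice, High strictly dominates Mid on the remaining columns (Alpha: 12>8, Beta: 7>5, Gamma: 6>4, Delta: 9>8); eliminate Mid.
Bob's strategy Delta is strictly dominated by Alpha (High: 4>1, Low: 11>10) and is removed.
Among the remaining strategies, none is strictly dominated by another pure strategy of the same player, so the elimination stops.
Surviving strategies — Alice: {High, Low}; Bob: {Alpha, Beta, Gamma}.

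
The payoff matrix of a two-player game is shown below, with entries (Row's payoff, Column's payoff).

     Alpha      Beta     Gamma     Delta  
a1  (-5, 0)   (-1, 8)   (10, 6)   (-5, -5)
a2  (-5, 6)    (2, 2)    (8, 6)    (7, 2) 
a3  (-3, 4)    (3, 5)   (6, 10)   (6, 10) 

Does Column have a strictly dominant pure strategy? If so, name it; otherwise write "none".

none

Alpha fails to dominate Beta at a1 (0<8).
Beta fails to dominate Alpha at a2 (2<6).
Gamma fails to dominate Alpha at a2 (6=6).
Delta fails to dominate Alpha at a1 (-5<0).
No single strategy dominates all the others.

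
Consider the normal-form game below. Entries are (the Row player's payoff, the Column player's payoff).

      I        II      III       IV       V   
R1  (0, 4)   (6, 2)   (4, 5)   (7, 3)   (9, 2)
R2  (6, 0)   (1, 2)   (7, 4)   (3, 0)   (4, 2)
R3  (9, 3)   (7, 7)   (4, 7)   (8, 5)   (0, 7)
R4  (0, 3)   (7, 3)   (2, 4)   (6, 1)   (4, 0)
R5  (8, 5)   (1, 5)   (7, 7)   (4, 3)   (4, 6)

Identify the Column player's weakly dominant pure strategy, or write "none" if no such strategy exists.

III

III vs I: R1: 5>4, R2: 4>0, R3: 7>3, R4: 4>3, R5: 7>5.
III vs II: R1: 5>2, R2: 4>2, R3: 7=7, R4: 4>3, R5: 7>5.
III vs IV: R1: 5>3, R2: 4>0, R3: 7>5, R4: 4>1, R5: 7>3.
III vs V: R1: 5>2, R2: 4>2, R3: 7=7, R4: 4>0, R5: 7>6.
III is at least as good as every other strategy against every opponent action, so it is weakly dominant.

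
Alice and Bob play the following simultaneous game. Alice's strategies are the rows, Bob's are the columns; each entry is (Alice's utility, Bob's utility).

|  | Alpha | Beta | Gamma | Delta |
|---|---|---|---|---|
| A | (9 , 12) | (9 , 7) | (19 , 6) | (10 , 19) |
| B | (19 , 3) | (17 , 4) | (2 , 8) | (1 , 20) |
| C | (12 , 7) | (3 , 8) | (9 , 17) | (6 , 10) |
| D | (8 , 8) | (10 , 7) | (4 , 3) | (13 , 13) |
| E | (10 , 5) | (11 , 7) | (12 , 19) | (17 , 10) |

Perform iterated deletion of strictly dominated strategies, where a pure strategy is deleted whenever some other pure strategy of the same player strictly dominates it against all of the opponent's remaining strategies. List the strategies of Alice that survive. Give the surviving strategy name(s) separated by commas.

A, E

For Alice, E strictly dominates D on the remaining columns (Alpha: 10>8, Beta: 11>10, Gamma: 12>4, Delta: 17>13); eliminate D.
For Bob, Delta strictly dominates Alpha on the remaining rows (A: 19>12, B: 20>3, C: 10>7, E: 10>5); eliminate Alpha.
Row C is eliminated: A beats it against every remaining column (Beta: 9>3, Gamma: 19>9, Delta: 10>6).
Column Beta is eliminated: Delta beats it against every remaining row (A: 19>7, B: 20>4, E: 10>7).
Row B is eliminated: A beats it against every remaining column (Gamma: 19>2, Delta: 10>1).
Among the remaining strategies, none is strictly dominated by another pure strategy of the same player, so the elimination stops.
Surviving strategies — Alice: {A, E}; Bob: {Gamma, Delta}.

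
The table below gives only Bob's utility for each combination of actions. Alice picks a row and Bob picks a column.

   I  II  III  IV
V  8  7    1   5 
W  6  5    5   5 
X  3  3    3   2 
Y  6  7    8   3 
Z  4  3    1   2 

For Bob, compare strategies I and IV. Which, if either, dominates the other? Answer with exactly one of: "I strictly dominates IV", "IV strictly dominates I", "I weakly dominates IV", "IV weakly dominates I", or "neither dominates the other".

I's payoffs vs IV's, by Alice's action — V: 8>5, W: 6>5, X: 3>2, Y: 6>3, Z: 4>2.
I gives a strictly higher payoff against each choice by Alice, so I strictly dominates IV.

I strictly dominates IV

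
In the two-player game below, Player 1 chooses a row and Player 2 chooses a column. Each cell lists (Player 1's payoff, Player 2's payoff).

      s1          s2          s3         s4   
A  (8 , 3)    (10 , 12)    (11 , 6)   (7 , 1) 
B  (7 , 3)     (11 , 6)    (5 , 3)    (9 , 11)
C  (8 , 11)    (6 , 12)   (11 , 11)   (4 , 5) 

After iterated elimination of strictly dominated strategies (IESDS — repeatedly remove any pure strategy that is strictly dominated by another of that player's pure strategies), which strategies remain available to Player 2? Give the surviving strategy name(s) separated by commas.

Player 2's strategy s1 is strictly dominated by s2 (A: 12>3, B: 6>3, C: 12>11) and is removed.
For Player 2, s2 strictly dominates s3 on the remaining rows (A: 12>6, B: 6>3, C: 12>11); eliminate s3.
For Player 1, B strictly dominates A on the remaining columns (s2: 11>10, s4: 9>7); eliminate A.
For Player 1, B strictly dominates C on the remaining columns (s2: 11>6, s4: 9>4); eliminate C.
For Player 2, s4 strictly dominates s2 on the remaining rows (B: 11>6); eliminate s2.
Among the remaining strategies, none is strictly dominated by another pure strategy of the same player, so the elimination stops.
Surviving strategies — Player 1: {B}; Player 2: {s4}.

s4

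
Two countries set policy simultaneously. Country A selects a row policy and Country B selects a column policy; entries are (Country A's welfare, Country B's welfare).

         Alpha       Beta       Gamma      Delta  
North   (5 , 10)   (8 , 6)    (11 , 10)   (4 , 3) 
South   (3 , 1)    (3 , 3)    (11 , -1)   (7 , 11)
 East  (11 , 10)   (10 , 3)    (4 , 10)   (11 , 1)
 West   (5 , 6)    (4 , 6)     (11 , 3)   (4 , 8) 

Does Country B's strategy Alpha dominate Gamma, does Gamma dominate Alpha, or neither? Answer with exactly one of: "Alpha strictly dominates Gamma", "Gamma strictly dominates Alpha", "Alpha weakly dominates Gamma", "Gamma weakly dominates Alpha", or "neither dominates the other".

Alpha weakly dominates Gamma

Alpha's payoffs vs Gamma's, by Country A's action — North: 10=10, South: 1>-1, East: 10=10, West: 6>3.
Alpha is at least as good everywhere and strictly better somewhere (tied only at North, East), so Alpha weakly but not strictly dominates Gamma.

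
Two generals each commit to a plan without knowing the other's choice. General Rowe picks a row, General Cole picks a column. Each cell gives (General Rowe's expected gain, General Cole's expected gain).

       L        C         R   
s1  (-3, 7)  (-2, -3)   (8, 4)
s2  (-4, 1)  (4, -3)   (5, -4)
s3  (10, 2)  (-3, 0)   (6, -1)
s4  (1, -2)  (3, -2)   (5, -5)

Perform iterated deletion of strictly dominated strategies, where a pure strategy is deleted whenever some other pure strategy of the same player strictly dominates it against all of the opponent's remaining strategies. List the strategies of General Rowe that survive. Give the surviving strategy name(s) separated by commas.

Column R is eliminated: L beats it against every remaining row (s1: 7>4, s2: 1>-4, s3: 2>-1, s4: -2>-5).
Row s1 is eliminated: s4 beats it against every remaining column (L: 1>-3, C: 3>-2).
Among the remaining strategies, none is strictly dominated by another pure strategy of the same player, so the elimination stops.
Surviving strategies — General Rowe: {s2, s3, s4}; General Cole: {L, C}.

s2, s3, s4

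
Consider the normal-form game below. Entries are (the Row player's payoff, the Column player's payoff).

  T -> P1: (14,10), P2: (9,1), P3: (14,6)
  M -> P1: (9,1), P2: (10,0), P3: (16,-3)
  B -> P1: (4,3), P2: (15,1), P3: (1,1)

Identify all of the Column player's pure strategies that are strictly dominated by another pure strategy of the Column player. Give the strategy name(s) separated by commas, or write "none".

P1 is not dominated — it holds its own against P2 at T (10>1); P3 at T (10>6).
P2: dominated, since P1 does at least as well everywhere (T: 10>1, M: 1>0, B: 3>1).
P3 is strictly dominated by P1 (T: 10>6, M: 1>-3, B: 3>1).

P2, P3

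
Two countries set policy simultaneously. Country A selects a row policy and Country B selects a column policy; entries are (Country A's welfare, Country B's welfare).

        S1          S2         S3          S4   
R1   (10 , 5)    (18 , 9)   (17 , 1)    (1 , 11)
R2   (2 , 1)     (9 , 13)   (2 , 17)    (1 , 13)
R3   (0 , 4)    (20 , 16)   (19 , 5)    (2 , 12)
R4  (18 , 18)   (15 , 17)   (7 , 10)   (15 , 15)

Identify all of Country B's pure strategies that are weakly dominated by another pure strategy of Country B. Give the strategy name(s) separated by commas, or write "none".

none

S1: no other strategy beats it everywhere (S2 at R4 (18>17); S3 at R1 (5>1); S4 at R4 (18>15)).
S2: no other strategy beats it everywhere (S1 at R1 (9>5); S3 at R1 (9>1); S4 at R3 (16>12)).
Nothing dominates S3: S1 at R2 (17>1); S2 at R2 (17>13); S4 at R2 (17>13).
Nothing dominates S4: S1 at R1 (11>5); S2 at R1 (11>9); S3 at R1 (11>1).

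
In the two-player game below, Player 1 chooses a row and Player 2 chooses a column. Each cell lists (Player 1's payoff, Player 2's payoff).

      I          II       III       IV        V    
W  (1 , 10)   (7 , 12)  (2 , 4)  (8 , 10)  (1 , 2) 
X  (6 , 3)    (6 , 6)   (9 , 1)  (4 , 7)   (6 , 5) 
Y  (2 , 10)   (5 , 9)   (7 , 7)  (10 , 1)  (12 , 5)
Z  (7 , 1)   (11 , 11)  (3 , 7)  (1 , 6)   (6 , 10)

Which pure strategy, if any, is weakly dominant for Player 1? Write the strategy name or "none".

W fails to dominate X at I (1<6).
X fails to dominate W at II (6<7).
Y fails to dominate W at II (5<7).
Z fails to dominate W at IV (1<8).
No single strategy dominates all the others.

none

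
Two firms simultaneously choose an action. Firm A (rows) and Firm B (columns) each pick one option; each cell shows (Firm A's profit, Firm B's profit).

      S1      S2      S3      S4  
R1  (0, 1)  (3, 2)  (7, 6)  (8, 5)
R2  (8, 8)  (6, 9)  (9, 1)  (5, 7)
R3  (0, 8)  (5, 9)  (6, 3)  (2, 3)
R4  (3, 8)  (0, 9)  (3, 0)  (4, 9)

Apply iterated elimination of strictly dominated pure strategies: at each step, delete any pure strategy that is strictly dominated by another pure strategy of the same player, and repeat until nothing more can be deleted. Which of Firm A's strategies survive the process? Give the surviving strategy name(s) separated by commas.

R1, R2

Firm A's strategy R3 is strictly dominated by R2 (S1: 8>0, S2: 6>5, S3: 9>6, S4: 5>2) and is removed.
Firm A's strategy R4 is strictly dominated by R2 (S1: 8>3, S2: 6>0, S3: 9>3, S4: 5>4) and is removed.
Firm B's strategy S1 is strictly dominated by S2 (R1: 2>1, R2: 9>8) and is removed.
Among the remaining strategies, none is strictly dominated by another pure strategy of the same player, so the elimination stops.
Surviving strategies — Firm A: {R1, R2}; Firm B: {S2, S3, S4}.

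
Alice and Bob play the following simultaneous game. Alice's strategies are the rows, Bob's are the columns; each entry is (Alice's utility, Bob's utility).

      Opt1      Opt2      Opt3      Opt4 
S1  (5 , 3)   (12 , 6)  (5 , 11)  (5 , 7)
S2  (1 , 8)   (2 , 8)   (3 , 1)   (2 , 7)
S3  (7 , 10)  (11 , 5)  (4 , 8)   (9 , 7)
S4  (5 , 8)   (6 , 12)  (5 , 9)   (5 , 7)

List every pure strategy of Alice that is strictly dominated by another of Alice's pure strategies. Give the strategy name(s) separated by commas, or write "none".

Nothing dominates S1: S2 at Opt1 (5>1); S3 at Opt2 (12>11); S4 at Opt1 (5=5).
S2 is strictly dominated by S1 (Opt1: 5>1, Opt2: 12>2, Opt3: 5>3, Opt4: 5>2).
S3 is not dominated — it holds its own against S1 at Opt1 (7>5); S2 at Opt1 (7>1); S4 at Opt1 (7>5).
Nothing dominates S4: S1 at Opt1 (5=5); S2 at Opt1 (5>1); S3 at Opt3 (5>4).

S2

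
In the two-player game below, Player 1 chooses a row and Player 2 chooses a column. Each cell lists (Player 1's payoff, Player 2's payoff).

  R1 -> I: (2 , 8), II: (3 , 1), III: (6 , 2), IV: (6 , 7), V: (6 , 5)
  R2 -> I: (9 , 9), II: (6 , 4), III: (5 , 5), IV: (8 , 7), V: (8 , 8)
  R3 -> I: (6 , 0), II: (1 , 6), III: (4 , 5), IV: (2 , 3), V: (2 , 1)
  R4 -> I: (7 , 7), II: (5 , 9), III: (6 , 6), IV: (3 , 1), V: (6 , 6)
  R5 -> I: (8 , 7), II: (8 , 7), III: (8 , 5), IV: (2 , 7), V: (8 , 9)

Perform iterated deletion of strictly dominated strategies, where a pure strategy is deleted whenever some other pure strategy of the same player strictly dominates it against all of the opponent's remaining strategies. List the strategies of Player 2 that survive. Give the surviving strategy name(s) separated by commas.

I, V

For Player 1, R2 strictly dominates R3 on the remaining columns (I: 9>6, II: 6>1, III: 5>4, IV: 8>2, V: 8>2); eliminate R3.
Column III is eliminated: I beats it against every remaining row (R1: 8>2, R2: 9>5, R4: 7>6, R5: 7>5).
Row R1 is eliminated: R2 beats it against every remaining column (I: 9>2, II: 6>3, IV: 8>6, V: 8>6).
Player 1's strategy R4 is strictly dominated by R2 (I: 9>7, II: 6>5, IV: 8>3, V: 8>6) and is removed.
Column II is eliminated: V beats it against every remaining row (R2: 8>4, R5: 9>7).
Column IV is eliminated: V beats it against every remaining row (R2: 8>7, R5: 9>7).
Among the remaining strategies, none is strictly dominated by another pure strategy of the same player, so the elimination stops.
Surviving strategies — Player 1: {R2, R5}; Player 2: {I, V}.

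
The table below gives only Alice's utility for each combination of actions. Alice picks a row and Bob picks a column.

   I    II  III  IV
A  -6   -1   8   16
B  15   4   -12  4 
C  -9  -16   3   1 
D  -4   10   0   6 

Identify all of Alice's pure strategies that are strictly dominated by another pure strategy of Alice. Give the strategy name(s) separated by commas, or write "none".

A: no other strategy beats it everywhere (B at III (8>-12); C at I (-6>-9); D at III (8>0)).
Nothing dominates B: A at I (15>-6); C at I (15>-9); D at I (15>-4).
C is strictly dominated by A (I: -6>-9, II: -1>-16, III: 8>3, IV: 16>1).
D is not dominated — it holds its own against A at I (-4>-6); B at II (10>4); C at I (-4>-9).

C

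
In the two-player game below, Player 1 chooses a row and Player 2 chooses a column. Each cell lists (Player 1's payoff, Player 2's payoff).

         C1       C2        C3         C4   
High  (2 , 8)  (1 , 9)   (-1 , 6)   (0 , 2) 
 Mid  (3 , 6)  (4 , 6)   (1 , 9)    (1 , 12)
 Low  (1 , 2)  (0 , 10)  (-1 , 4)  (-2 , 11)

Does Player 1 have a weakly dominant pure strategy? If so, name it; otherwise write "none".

Mid vs High: C1: 3>2, C2: 4>1, C3: 1>-1, C4: 1>0.
Mid vs Low: C1: 3>1, C2: 4>0, C3: 1>-1, C4: 1>-2.
Mid is at least as good as every other strategy against every opponent action, so it is weakly dominant.

Mid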